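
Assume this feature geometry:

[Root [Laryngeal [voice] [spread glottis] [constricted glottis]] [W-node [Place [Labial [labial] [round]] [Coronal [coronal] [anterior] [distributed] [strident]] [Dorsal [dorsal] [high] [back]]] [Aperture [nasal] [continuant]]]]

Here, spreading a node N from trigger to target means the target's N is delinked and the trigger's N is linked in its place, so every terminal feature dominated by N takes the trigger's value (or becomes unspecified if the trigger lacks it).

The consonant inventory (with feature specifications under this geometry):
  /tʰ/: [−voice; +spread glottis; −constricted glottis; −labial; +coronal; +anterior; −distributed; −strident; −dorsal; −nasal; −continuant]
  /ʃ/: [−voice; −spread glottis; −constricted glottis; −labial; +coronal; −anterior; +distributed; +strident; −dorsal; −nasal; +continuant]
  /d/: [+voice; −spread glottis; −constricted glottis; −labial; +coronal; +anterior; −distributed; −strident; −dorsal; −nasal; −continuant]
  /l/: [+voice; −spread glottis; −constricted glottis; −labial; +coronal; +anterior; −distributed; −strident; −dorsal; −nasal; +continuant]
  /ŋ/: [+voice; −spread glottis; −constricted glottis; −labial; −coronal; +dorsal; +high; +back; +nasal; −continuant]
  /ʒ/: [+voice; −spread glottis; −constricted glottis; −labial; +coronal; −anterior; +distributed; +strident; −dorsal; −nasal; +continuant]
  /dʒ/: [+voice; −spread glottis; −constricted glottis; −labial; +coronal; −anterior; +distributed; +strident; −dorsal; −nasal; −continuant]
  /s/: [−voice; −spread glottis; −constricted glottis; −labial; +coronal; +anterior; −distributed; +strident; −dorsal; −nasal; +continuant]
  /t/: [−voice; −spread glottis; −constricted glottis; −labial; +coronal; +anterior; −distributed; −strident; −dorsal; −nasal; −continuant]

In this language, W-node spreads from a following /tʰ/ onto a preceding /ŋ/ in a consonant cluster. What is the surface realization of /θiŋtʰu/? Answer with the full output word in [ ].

[θidtʰu]

The W-node node dominates the terminals [labial], [round], [coronal], [anterior], [distributed], [strident], [dorsal], [high], [back], [nasal], [continuant].
After delinking /ŋ/'s W-node and linking /tʰ/'s, the affected terminals become [−labial], [+coronal], [+anterior], [−distributed], [−strident], [−dorsal], [−nasal], [−continuant]; [voice], [spread glottis], [constricted glottis] (outside W-node) are retained from /ŋ/.
This feature bundle is that of [d], so /θiŋtʰu/ surfaces as [θidtʰu].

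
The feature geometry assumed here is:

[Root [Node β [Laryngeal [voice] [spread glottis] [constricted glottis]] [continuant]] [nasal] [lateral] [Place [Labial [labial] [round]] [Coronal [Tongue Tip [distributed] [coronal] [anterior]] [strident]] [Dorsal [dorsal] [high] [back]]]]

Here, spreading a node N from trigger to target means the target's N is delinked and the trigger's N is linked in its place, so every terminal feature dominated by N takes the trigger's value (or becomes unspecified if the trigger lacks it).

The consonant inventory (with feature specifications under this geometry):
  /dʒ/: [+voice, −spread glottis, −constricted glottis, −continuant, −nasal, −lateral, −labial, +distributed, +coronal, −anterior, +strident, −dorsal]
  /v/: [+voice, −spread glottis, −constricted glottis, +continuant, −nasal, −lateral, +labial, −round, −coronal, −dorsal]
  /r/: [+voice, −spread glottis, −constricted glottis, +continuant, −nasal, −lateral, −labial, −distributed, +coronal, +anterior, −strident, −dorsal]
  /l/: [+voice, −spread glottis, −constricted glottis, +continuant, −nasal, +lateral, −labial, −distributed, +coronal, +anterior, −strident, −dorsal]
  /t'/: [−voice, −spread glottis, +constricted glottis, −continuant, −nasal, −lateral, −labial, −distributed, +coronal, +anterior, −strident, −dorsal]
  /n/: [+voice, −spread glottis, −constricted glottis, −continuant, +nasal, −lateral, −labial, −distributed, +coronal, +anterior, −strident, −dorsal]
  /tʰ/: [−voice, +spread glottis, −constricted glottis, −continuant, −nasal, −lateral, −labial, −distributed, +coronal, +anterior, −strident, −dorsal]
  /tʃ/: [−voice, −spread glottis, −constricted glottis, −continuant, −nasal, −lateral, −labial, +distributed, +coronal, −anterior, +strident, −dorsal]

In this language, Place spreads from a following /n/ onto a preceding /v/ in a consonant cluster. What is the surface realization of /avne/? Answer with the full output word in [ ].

Place immediately or transitively dominates [labial], [round], [distributed], [coronal], [anterior], [strident], [dorsal], [high], [back].
After delinking /v/'s Place and linking /n/'s, the affected terminals become [−labial], [−distributed], [+coronal], [+anterior], [−strident], [−dorsal]; [voice], [spread glottis], [constricted glottis], … (outside Place) are retained from /v/.
Among the inventory, only /r/ has exactly this specification, giving the surface form [arne].

[arne]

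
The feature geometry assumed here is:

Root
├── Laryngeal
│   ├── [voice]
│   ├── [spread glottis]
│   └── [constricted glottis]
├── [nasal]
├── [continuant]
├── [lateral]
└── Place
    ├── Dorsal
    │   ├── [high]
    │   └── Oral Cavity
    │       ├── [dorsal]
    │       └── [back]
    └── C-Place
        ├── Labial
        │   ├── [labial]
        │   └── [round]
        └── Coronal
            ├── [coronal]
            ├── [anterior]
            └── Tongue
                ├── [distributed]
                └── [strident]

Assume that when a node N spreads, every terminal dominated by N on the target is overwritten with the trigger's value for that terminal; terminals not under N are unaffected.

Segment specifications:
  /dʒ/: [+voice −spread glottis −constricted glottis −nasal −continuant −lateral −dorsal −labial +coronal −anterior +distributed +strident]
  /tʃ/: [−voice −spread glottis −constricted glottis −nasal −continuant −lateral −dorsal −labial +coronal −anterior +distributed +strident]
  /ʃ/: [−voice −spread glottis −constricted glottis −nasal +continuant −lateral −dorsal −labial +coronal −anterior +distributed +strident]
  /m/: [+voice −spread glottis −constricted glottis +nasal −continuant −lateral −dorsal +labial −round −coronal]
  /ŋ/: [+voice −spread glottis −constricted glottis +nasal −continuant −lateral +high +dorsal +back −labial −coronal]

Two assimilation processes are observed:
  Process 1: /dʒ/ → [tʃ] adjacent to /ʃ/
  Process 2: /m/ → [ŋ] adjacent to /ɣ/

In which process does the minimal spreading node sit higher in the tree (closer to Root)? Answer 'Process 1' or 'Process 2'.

Process 2

Process 1 alters [voice]; the lowest dominating node is [voice] (depth 2 from Root).
Process 2 alters [labial], [round], [dorsal], [high], [back]; the lowest common ancestor is Place (depth 1 from Root).
Place is closer to Root than [voice], so Process 2 spreads the higher node.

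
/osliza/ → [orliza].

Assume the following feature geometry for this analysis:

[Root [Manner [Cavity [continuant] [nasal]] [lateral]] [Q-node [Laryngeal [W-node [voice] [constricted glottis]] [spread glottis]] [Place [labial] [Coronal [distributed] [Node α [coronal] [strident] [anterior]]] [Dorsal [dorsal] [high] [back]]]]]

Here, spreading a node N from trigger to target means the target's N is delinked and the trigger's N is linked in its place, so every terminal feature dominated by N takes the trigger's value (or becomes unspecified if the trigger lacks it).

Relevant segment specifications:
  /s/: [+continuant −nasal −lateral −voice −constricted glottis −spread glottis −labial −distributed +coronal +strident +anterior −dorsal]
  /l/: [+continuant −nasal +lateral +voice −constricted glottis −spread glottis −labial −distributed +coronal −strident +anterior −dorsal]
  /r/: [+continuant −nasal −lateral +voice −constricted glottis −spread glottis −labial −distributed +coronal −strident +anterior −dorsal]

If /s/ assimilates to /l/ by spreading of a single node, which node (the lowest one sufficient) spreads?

Q-node

Comparing /s/ with its surface form [r], the features that change are [voice], [strident].
These terminals are all dominated by Q-node, and no proper subconstituent of Q-node covers them all; Q-node is their lowest common ancestor.
If Q-node spreads, every terminal under it takes /l/'s value, producing [r] as observed.
[lateral] — on which /l/ differs from /s/ — is unchanged, so Root cannot have spread; the constituent is no larger than Q-node.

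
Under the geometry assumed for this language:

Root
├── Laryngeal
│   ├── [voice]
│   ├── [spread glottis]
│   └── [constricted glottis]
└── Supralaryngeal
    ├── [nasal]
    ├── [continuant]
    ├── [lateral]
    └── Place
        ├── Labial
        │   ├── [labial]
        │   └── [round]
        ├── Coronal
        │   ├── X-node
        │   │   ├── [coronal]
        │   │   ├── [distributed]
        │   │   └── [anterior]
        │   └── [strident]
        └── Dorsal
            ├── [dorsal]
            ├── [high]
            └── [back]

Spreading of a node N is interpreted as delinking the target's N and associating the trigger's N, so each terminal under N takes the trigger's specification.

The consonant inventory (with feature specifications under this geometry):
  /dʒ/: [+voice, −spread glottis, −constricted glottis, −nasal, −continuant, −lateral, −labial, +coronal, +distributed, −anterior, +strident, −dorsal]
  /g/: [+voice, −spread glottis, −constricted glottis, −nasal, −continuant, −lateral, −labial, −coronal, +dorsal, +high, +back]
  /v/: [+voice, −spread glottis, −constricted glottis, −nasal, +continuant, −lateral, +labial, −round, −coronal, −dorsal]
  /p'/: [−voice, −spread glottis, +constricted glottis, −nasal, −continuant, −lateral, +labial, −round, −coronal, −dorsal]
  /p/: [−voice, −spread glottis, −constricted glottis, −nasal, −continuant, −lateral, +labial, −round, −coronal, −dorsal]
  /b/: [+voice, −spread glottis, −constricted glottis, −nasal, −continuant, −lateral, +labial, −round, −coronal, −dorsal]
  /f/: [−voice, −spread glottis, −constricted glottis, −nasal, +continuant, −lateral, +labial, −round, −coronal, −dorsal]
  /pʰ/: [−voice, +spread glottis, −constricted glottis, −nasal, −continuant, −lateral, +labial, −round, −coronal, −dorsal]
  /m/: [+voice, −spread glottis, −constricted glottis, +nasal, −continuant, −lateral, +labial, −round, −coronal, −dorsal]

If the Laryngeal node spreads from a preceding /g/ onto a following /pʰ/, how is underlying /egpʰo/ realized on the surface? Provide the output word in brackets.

[egbo]

The Laryngeal node dominates the terminals [voice], [spread glottis], [constricted glottis].
The target acquires /g/'s values for everything under Laryngeal — [+voice], [−spread glottis], [−constricted glottis] — while keeping its own [nasal], [continuant], [lateral], ….
Among the inventory, only /b/ has exactly this specification, giving the surface form [egbo].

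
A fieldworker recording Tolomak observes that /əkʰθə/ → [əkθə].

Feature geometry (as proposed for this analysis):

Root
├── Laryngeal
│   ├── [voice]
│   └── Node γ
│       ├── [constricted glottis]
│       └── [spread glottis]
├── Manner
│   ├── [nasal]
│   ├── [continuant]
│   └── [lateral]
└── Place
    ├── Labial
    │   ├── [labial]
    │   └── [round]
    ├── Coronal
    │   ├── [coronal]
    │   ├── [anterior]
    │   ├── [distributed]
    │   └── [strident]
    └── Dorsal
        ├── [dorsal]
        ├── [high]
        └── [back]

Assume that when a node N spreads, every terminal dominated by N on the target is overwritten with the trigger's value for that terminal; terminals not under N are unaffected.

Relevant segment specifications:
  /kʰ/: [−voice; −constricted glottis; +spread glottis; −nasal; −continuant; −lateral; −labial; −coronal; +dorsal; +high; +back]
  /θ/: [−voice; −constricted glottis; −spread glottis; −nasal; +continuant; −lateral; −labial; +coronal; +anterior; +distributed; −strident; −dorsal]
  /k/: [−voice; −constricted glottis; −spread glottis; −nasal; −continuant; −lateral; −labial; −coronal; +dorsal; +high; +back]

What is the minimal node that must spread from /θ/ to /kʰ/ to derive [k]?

Comparing /kʰ/ with its surface form [k], the only feature that changes is [spread glottis].
Since just one terminal is affected and it takes /θ/'s value, spreading the terminal [spread glottis] alone is sufficient and minimal.
[continuant], [dorsal] stay as in /kʰ/ although /θ/ differs there, so no node dominating them spread; among the remaining candidates [spread glottis] is the lowest that derives the output.

[spread glottis]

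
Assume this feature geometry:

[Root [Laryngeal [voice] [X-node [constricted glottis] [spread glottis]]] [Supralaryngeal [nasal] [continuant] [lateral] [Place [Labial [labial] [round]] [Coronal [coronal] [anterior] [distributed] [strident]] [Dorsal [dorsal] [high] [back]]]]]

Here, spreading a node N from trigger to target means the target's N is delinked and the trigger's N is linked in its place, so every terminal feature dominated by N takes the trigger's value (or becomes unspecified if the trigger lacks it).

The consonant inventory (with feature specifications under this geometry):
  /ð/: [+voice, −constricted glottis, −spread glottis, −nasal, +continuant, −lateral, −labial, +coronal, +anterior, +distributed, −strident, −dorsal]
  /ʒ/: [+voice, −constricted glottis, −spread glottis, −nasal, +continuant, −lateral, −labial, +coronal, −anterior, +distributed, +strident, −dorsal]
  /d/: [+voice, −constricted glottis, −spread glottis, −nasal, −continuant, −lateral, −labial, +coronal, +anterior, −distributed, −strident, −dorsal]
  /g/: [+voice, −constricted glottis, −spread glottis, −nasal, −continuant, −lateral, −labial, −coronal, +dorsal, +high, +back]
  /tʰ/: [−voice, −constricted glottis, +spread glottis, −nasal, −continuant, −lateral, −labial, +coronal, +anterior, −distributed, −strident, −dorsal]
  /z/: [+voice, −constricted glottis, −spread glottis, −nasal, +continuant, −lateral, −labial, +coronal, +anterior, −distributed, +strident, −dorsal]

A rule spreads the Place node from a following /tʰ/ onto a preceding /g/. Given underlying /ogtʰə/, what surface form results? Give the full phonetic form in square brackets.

Place immediately or transitively dominates [labial], [round], [coronal], [anterior], [distributed], [strident], [dorsal], [high], [back].
After delinking /g/'s Place and linking /tʰ/'s, the affected terminals become [−labial], [+coronal], [+anterior], [−distributed], [−strident], [−dorsal]; [voice], [constricted glottis], [spread glottis], … (outside Place) are retained from /g/.
The resulting bundle matches /d/ in the inventory; substituting it for /g/ gives [odtʰə].

[odtʰə]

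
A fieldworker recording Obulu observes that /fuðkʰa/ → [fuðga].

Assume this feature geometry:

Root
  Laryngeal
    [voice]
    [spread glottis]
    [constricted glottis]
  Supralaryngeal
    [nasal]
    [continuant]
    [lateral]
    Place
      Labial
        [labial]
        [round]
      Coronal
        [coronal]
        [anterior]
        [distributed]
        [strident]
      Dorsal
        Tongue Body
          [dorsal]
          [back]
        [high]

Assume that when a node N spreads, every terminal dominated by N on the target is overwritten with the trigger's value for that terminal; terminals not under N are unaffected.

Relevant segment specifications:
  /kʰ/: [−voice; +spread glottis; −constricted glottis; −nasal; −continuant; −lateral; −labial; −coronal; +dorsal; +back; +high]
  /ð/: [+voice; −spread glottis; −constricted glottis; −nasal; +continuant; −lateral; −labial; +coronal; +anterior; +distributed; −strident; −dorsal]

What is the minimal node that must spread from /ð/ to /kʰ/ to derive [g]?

Laryngeal

The alternation /kʰ/ → [g] changes [voice], [spread glottis] and nothing else.
These terminals are all dominated by Laryngeal, and no proper subconstituent of Laryngeal covers them all; Laryngeal is their lowest common ancestor.
Delinking /kʰ/'s Laryngeal and associating /ð/'s Laryngeal gives precisely the feature bundle of [g].
[dorsal], [coronal] — on which /ð/ differs from /kʰ/ — are unchanged, so Root cannot have spread; the constituent is no larger than Laryngeal.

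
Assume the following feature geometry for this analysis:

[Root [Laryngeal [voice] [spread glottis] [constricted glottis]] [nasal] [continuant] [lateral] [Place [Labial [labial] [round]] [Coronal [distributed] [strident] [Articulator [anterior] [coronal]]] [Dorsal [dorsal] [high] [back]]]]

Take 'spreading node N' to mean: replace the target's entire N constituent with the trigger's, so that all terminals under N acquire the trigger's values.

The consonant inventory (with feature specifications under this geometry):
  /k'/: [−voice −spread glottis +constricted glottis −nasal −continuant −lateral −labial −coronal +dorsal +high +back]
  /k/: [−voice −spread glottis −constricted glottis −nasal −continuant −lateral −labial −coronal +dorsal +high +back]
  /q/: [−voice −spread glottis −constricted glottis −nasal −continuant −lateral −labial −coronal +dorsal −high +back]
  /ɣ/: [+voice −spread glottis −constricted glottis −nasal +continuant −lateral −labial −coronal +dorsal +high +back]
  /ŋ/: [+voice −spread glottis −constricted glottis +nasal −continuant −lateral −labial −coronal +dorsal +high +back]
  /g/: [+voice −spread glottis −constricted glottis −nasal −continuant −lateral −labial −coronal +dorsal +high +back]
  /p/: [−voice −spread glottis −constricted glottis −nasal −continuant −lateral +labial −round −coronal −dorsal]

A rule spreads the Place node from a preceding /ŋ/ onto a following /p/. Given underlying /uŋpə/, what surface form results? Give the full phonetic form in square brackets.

Place immediately or transitively dominates [labial], [round], [distributed], [strident], [anterior], [coronal], [dorsal], [high], [back].
After delinking /p/'s Place and linking /ŋ/'s, the affected terminals become [−labial], [−coronal], [+dorsal], [+high], [+back]; [voice], [spread glottis], [constricted glottis], … (outside Place) are retained from /p/.
Among the inventory, only /k/ has exactly this specification, giving the surface form [uŋkə].

[uŋkə]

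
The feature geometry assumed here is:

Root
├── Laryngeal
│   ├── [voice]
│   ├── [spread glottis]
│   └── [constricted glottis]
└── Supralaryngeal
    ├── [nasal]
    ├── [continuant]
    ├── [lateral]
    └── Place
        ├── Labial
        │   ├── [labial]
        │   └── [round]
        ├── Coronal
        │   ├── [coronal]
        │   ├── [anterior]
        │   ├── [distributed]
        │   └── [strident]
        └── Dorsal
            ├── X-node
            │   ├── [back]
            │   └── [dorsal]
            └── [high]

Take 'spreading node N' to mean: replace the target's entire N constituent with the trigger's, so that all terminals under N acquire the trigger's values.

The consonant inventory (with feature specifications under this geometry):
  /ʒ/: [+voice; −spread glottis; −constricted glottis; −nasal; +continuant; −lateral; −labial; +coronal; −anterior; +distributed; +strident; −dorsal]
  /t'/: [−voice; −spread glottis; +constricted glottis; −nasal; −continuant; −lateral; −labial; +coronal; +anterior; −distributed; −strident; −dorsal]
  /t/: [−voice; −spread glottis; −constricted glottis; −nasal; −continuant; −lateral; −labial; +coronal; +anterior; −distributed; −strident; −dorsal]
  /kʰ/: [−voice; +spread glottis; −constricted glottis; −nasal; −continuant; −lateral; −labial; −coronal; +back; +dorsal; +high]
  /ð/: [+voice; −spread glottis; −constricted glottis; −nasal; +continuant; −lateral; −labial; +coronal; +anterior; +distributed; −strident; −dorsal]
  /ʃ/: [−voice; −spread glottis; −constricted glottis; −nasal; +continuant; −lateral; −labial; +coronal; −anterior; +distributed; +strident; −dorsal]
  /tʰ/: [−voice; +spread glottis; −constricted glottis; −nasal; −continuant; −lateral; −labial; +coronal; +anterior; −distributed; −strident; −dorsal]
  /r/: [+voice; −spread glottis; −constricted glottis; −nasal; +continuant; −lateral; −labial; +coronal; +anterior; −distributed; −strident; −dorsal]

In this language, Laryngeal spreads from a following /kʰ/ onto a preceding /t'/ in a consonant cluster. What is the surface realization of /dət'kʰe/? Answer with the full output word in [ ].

The Laryngeal node dominates the terminals [voice], [spread glottis], [constricted glottis].
The target acquires /kʰ/'s values for everything under Laryngeal — [−voice], [+spread glottis], [−constricted glottis] — while keeping its own [nasal], [continuant], [lateral], ….
The resulting bundle matches /tʰ/ in the inventory; substituting it for /t'/ gives [dətʰkʰe].

[dətʰkʰe]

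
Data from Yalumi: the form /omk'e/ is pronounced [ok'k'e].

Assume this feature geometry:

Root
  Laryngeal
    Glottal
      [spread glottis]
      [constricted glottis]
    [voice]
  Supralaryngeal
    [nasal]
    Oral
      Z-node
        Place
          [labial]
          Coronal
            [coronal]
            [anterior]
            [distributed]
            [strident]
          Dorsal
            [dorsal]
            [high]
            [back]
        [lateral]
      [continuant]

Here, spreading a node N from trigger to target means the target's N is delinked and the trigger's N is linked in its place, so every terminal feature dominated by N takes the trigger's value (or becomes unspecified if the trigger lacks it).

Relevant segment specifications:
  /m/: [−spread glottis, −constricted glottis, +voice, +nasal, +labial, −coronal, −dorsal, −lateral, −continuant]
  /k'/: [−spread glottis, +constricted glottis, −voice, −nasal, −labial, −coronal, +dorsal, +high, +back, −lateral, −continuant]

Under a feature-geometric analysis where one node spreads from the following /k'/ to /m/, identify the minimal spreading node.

/m/ and [k'] differ in [voice], [constricted glottis], [nasal], [labial], [dorsal], [high], [back]; every other specified feature is identical.
Tracing each changed feature up the tree, the paths first meet at Root; any lower node misses at least one of them.
Spreading Root from /k'/ overwrites each of those terminals with /k'/'s values, yielding exactly [k'].

Root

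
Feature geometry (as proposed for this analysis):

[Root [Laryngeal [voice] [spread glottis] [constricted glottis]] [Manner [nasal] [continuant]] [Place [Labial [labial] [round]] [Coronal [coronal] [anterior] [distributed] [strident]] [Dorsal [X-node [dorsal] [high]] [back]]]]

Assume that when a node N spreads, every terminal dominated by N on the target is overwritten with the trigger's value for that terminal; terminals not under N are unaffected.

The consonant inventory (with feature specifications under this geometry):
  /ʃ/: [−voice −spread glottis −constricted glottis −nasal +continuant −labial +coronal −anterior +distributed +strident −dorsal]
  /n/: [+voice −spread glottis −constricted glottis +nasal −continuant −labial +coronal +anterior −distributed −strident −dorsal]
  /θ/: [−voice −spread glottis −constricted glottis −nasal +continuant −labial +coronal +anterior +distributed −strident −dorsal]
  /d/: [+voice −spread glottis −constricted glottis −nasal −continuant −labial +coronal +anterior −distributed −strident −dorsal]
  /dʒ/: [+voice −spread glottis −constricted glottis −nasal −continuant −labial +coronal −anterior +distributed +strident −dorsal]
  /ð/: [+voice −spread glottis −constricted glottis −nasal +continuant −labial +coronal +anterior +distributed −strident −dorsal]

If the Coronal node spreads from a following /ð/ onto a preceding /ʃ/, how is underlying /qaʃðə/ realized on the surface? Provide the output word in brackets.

[qaθðə]

The Coronal node dominates the terminals [coronal], [anterior], [distributed], [strident].
After delinking /ʃ/'s Coronal and linking /ð/'s, the affected terminals become [+coronal], [+anterior], [+distributed], [−strident]; [voice], [spread glottis], [constricted glottis], … (outside Coronal) are retained from /ʃ/.
Among the inventory, only /θ/ has exactly this specification, giving the surface form [qaθðə].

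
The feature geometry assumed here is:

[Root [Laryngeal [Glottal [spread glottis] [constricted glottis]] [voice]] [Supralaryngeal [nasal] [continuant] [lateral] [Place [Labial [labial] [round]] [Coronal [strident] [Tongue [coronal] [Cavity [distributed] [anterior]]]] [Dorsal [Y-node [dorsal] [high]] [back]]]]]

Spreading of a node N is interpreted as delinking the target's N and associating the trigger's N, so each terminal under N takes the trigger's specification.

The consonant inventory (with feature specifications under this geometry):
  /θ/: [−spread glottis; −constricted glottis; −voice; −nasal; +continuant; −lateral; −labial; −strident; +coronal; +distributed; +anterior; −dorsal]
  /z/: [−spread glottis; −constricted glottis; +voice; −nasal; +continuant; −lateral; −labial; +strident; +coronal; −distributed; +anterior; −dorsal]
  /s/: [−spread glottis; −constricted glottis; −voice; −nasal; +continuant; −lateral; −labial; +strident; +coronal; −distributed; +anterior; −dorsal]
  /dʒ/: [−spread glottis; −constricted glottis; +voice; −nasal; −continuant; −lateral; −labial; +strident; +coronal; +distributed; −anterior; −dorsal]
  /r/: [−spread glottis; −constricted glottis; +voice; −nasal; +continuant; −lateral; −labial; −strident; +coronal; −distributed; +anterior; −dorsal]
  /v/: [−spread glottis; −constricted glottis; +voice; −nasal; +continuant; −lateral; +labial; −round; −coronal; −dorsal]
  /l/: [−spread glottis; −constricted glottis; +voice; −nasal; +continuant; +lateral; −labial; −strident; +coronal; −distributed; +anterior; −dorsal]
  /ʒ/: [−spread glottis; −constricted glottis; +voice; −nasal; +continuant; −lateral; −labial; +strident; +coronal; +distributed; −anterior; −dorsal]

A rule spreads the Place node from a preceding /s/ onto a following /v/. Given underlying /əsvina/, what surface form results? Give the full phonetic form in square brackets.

Terminals under Place in this geometry: [labial], [round], [strident], [coronal], [distributed], [anterior], [dorsal], [high], [back].
The target acquires /s/'s values for everything under Place — [−labial], [+strident], [+coronal], [−distributed], [+anterior], [−dorsal] — while keeping its own [spread glottis], [constricted glottis], [voice], ….
The resulting bundle matches /z/ in the inventory; substituting it for /v/ gives [əszina].

[əszina]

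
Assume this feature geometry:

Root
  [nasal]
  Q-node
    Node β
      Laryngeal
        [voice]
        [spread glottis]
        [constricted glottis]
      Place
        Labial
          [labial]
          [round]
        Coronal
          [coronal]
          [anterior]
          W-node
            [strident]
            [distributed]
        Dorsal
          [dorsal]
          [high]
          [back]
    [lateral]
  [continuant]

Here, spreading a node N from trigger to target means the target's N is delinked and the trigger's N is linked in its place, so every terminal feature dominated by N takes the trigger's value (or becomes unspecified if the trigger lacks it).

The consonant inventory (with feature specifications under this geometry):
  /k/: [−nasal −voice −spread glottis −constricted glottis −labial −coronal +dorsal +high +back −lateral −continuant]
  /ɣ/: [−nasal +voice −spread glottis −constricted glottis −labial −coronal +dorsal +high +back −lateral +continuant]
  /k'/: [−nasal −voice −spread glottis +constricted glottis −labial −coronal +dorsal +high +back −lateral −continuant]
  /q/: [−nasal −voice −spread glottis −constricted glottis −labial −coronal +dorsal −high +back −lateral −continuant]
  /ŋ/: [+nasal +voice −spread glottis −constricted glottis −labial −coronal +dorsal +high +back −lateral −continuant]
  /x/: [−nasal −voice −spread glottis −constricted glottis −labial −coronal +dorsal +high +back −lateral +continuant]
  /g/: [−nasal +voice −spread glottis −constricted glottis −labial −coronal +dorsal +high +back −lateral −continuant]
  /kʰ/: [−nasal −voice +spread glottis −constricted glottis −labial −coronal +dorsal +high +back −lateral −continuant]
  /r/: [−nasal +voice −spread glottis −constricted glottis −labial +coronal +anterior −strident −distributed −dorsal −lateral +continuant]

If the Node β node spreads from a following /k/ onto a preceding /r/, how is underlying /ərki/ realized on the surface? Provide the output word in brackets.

The Node β node dominates the terminals [voice], [spread glottis], [constricted glottis], [labial], [round], [coronal], [anterior], [strident], [distributed], [dorsal], [high], [back].
Spreading Node β from /k/ onto /r/ replaces those values with /k/'s: [−voice], [−spread glottis], [−constricted glottis], [−labial], [−coronal], [+dorsal], [+high], [+back]. Features outside Node β ([nasal], [lateral], [continuant]) stay as in /r/.
The resulting bundle matches /x/ in the inventory; substituting it for /r/ gives [əxki].

[əxki]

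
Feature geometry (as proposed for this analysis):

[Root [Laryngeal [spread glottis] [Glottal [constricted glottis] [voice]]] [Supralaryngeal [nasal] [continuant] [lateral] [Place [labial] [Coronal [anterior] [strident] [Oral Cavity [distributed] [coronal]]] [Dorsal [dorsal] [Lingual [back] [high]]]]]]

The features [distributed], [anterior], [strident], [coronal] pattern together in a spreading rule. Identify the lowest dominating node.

[distributed] is immediately dominated by Oral Cavity.
[anterior] is immediately dominated by Coronal.
[strident] is immediately dominated by Coronal.
[coronal] is immediately dominated by Oral Cavity.
Coronal is the lowest common ancestor — every listed feature sits under it, and no single subconstituent of Coronal covers them all.

Coronal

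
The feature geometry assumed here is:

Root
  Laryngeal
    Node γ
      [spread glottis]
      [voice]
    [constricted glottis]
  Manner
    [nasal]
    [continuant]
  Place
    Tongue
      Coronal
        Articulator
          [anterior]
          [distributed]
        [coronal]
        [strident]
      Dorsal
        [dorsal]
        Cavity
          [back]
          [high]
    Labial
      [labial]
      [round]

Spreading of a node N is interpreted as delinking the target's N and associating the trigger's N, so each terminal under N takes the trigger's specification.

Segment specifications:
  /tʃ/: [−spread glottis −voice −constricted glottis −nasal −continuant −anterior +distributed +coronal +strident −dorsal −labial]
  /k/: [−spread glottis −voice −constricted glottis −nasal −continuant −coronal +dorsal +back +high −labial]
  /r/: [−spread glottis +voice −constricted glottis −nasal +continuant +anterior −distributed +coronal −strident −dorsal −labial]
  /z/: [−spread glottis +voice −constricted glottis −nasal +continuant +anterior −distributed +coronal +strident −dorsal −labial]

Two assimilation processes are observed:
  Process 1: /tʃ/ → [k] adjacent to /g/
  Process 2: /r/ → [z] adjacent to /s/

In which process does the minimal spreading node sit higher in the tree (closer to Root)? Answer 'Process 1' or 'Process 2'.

Process 1

Process 1: the features that change are [coronal], [anterior], [distributed], [strident], [dorsal], [high], [back]; the minimal node is Tongue (depth 2).
Process 2 alters [strident]; the lowest dominating node is [strident] (depth 4 from Root).
Depth 2 < depth 4; Process 1 involves the structurally higher constituent Tongue.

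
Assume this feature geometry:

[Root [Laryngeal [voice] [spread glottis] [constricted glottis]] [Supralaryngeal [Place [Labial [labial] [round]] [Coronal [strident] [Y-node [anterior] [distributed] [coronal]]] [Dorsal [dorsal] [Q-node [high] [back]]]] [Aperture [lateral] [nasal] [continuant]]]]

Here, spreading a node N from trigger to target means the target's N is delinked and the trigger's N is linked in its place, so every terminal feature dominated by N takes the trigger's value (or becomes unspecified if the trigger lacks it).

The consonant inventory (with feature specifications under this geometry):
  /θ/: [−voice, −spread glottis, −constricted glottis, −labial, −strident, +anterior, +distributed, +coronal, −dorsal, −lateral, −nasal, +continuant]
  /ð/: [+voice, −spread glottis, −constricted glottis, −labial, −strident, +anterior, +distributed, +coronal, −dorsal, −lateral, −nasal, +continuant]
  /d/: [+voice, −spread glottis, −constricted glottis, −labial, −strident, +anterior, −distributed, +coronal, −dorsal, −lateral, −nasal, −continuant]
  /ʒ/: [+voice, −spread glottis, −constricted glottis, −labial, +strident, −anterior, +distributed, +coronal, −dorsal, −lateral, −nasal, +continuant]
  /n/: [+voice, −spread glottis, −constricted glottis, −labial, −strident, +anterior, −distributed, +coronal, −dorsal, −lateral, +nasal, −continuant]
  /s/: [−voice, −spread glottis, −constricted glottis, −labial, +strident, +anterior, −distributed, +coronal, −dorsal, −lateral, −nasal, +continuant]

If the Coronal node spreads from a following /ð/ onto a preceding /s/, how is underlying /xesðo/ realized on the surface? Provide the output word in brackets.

Coronal immediately or transitively dominates [strident], [anterior], [distributed], [coronal].
The target acquires /ð/'s values for everything under Coronal — [−strident], [+anterior], [+distributed], [+coronal] — while keeping its own [voice], [spread glottis], [constricted glottis], ….
This feature bundle is that of [θ], so /xesðo/ surfaces as [xeθðo].

[xeθðo]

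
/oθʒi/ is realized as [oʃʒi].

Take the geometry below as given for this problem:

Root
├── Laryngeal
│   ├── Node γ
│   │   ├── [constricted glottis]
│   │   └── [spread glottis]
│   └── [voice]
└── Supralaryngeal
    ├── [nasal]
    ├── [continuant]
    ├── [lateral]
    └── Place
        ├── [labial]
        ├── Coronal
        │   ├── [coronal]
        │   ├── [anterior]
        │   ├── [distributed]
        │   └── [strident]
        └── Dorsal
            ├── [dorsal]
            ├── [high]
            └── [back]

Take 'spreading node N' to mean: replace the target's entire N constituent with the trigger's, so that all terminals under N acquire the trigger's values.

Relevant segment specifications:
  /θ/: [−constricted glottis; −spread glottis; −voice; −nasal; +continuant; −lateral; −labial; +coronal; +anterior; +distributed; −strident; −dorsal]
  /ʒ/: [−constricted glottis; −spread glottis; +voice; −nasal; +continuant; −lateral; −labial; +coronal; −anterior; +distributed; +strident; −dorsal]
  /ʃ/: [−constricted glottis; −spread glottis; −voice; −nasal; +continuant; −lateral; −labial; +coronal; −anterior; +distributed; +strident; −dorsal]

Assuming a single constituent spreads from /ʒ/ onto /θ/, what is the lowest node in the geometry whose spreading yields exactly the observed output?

Coronal

The alternation /θ/ → [ʃ] changes [anterior], [strident] and nothing else.
Tracing each changed feature up the tree, the paths first meet at Coronal; any lower node misses at least one of them.
Spreading Coronal from /ʒ/ overwrites each of those terminals with /ʒ/'s values, yielding exactly [ʃ].
[voice], a feature on which the two segments disagree outside Coronal, is unchanged — nothing dominating it spread, and Coronal is the minimal sufficient constituent.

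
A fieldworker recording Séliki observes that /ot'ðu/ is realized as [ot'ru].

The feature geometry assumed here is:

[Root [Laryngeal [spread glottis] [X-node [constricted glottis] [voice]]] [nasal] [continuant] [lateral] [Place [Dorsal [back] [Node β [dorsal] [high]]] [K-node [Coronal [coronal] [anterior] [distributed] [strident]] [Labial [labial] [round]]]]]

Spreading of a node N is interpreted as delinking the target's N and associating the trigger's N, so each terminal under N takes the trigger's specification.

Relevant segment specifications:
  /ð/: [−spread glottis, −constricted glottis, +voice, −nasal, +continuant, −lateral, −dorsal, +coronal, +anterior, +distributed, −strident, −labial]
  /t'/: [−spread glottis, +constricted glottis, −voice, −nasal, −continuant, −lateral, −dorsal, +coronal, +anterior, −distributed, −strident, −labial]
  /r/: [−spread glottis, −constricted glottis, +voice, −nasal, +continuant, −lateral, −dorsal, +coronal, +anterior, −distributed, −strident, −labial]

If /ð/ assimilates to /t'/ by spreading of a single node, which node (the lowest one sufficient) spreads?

Comparing /ð/ with its surface form [r], the only feature that changes is [distributed].
Only a single terminal changes, and /t'/ supplies the new value, so [distributed] itself is the minimal spreading constituent.
Features on which the two segments disagree outside [distributed], such as [continuant], [constricted glottis], are unchanged — nothing dominating them spread, and [distributed] is the minimal sufficient constituent.

[distributed]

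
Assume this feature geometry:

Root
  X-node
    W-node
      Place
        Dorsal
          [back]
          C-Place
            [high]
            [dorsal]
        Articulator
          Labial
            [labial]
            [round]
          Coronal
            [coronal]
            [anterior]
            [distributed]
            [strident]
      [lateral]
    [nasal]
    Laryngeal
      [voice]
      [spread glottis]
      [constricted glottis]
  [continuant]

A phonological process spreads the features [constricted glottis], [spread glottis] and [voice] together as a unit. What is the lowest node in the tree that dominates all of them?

Laryngeal

[constricted glottis] is immediately dominated by Laryngeal.
[spread glottis] is immediately dominated by Laryngeal.
[voice] is immediately dominated by Laryngeal.
The lowest node appearing on every path is Laryngeal; each proper daughter of Laryngeal fails to dominate at least one of the listed features.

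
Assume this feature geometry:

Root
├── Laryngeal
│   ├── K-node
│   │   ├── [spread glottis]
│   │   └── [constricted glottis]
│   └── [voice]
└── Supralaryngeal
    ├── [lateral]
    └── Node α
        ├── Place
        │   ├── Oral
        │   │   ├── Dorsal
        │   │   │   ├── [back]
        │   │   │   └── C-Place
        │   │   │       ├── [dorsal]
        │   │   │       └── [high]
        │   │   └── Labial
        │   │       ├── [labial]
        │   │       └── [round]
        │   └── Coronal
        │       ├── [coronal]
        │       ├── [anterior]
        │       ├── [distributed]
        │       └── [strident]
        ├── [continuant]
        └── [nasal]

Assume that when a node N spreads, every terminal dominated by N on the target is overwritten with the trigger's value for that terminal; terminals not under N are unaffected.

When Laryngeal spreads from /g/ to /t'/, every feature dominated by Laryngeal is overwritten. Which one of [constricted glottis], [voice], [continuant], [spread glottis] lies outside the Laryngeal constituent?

[continuant]

Laryngeal dominates exactly [spread glottis], [constricted glottis], [voice].
Of the listed options, [spread glottis], [voice], [constricted glottis] are among these and would be overwritten by spreading Laryngeal.
[continuant] attaches under Node α, not under Laryngeal, so /t'/ retains its own value for [continuant].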